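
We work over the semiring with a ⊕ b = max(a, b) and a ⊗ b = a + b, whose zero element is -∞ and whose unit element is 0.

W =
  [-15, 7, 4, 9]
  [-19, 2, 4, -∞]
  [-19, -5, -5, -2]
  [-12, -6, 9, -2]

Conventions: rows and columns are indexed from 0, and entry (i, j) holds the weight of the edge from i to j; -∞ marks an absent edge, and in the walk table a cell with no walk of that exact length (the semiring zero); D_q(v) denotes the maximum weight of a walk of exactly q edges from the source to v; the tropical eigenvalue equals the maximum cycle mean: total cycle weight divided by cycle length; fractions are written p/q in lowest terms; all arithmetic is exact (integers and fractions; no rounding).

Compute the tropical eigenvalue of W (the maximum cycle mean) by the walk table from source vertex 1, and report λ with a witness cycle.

q=0: [-∞, 0, -∞, -∞]
q=1: [-19, 2, 4, -∞]
q=2: [-15, 4, 6, 2]
q=3: [-10, 6, 11, 4]
q=4: [-8, 8, 13, 9]
Optimal cycle mean attained by: cycle 2->3->2, total (-2) + 9, length 2.
Answer: λ = 7/2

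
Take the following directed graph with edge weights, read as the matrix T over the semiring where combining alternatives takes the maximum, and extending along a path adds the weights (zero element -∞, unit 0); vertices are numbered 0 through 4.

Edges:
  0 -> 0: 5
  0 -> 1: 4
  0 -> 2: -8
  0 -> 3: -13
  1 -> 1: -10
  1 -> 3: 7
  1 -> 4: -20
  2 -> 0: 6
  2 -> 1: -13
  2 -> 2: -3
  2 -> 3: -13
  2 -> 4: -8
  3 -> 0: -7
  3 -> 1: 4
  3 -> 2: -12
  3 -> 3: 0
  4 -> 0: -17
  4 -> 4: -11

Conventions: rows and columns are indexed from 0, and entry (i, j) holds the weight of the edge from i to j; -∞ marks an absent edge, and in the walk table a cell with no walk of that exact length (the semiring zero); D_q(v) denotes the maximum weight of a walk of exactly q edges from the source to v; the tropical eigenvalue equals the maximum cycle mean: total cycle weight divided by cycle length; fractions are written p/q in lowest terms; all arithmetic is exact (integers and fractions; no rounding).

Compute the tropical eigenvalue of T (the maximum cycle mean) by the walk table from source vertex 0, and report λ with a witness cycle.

q=0: [0, -∞, -∞, -∞, -∞]
q=1: [5, 4, -8, -13, -∞]
q=2: [10, 9, -3, 11, -16]
q=3: [15, 15, 2, 16, -11]
q=4: [20, 20, 7, 22, -5]
q=5: [25, 26, 12, 27, 0]
Optimal cycle mean attained by: cycle 1->3->1, total 7 + 4, length 2.
Answer: λ = 11/2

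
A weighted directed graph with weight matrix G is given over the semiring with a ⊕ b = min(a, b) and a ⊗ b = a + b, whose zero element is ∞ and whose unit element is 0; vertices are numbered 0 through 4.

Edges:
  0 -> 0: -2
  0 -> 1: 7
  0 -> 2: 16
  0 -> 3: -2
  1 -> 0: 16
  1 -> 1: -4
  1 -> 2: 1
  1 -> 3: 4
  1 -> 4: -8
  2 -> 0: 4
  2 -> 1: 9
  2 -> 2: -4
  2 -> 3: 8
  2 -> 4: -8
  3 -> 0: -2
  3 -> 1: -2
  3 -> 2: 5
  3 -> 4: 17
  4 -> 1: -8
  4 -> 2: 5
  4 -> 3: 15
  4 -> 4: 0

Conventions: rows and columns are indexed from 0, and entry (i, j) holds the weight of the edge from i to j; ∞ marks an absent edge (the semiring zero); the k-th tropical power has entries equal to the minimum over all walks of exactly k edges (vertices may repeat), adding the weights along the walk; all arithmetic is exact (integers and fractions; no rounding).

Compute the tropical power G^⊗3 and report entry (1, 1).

G^⊗2:
  [-4, -4, 3, -4, -1]
  [2, -16, -3, 0, -12]
  [0, -16, -8, 2, -12]
  [-4, -6, -1, -4, -10]
  [8, -12, -7, -4, -16]
G^⊗3:
  [-6, -9, -3, -6, -12]
  [-2, -20, -15, -12, -24]
  [-4, -20, -15, -12, -24]
  [-6, -18, -5, -6, -14]
  [-6, -24, -11, -8, -20]
Key observation: the optimum is the walk 1->1->4->1, with weight (-4) + (-8) + (-8) = -20.
Optimal value attained by: walk 1->1->4->1.
Answer: (G^⊗3)[1][1] = -20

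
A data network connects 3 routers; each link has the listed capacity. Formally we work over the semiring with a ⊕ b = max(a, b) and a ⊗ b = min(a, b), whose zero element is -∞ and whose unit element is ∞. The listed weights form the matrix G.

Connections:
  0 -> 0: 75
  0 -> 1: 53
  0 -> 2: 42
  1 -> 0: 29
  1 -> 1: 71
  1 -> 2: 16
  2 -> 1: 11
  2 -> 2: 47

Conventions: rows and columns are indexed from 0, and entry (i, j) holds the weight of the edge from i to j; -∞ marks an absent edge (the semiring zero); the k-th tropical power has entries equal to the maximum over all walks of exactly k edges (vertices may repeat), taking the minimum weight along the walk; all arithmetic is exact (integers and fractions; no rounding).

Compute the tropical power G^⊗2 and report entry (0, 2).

G^⊗2:
  [75, 53, 42]
  [29, 71, 29]
  [11, 11, 47]
Key observation: the optimum is the walk 0->0->2, with weight 75 min 42 = 42.
Optimal value attained by: walk 0->0->2.
Answer: (G^⊗2)[0][2] = 42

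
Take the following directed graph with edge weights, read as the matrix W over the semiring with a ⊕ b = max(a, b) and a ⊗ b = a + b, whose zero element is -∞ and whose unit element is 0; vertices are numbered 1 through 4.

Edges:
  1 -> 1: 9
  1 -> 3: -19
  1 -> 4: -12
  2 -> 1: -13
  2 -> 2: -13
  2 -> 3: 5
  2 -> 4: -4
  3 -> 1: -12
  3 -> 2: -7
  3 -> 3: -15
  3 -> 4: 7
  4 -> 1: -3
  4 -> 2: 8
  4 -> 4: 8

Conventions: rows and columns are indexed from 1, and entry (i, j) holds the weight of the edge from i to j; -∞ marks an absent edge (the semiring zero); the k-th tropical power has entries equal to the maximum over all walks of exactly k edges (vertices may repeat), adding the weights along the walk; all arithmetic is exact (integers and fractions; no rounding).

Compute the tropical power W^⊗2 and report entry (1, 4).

W^⊗2:
  [18, -4, -10, -3]
  [-4, 4, -8, 12]
  [4, 15, -2, 15]
  [6, 16, 13, 16]
Key observation: the optimum is the walk 1->1->4, with weight 9 + (-12) = -3.
Optimal value attained by: walk 1->1->4.
Answer: (W^⊗2)[1][4] = -3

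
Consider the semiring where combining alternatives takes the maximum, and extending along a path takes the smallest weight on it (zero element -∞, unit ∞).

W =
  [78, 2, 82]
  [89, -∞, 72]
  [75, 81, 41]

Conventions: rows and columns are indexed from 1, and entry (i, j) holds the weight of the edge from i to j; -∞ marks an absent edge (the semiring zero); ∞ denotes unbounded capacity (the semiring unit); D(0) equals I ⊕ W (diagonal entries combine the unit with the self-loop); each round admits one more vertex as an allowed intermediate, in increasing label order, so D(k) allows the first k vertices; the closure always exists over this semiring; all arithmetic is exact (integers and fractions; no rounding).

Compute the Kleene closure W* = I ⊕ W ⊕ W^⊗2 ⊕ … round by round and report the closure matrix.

D(0):
  [∞, 2, 82]
  [89, ∞, 72]
  [75, 81, ∞]
D(1):
  [∞, 2, 82]
  [89, ∞, 82]
  [75, 81, ∞]
D(2):
  [∞, 2, 82]
  [89, ∞, 82]
  [81, 81, ∞]
D(3):
  [∞, 81, 82]
  [89, ∞, 82]
  [81, 81, ∞]
Answer: W* = [[∞, 81, 82], [89, ∞, 82], [81, 81, ∞]]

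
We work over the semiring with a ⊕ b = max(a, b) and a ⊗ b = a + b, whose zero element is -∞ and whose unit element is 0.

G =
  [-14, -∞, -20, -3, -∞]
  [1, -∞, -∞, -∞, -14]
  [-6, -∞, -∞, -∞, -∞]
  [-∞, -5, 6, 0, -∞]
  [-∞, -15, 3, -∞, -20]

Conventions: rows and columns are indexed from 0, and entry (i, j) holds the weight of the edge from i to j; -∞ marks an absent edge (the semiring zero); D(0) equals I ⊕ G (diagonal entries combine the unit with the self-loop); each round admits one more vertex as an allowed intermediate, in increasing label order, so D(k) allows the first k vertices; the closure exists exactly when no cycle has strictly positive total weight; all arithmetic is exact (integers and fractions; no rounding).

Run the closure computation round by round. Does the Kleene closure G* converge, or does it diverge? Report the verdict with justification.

D(0):
  [0, -∞, -20, -3, -∞]
  [1, 0, -∞, -∞, -14]
  [-6, -∞, 0, -∞, -∞]
  [-∞, -5, 6, 0, -∞]
  [-∞, -15, 3, -∞, 0]
D(1):
  [0, -∞, -20, -3, -∞]
  [1, 0, -19, -2, -14]
  [-6, -∞, 0, -9, -∞]
  [-∞, -5, 6, 0, -∞]
  [-∞, -15, 3, -∞, 0]
D(2):
  [0, -∞, -20, -3, -∞]
  [1, 0, -19, -2, -14]
  [-6, -∞, 0, -9, -∞]
  [-4, -5, 6, 0, -19]
  [-14, -15, 3, -17, 0]
D(3):
  [0, -∞, -20, -3, -∞]
  [1, 0, -19, -2, -14]
  [-6, -∞, 0, -9, -∞]
  [0, -5, 6, 0, -19]
  [-3, -15, 3, -6, 0]
D(4):
  [0, -8, 3, -3, -22]
  [1, 0, 4, -2, -14]
  [-6, -14, 0, -9, -28]
  [0, -5, 6, 0, -19]
  [-3, -11, 3, -6, 0]
D(5):
  [0, -8, 3, -3, -22]
  [1, 0, 4, -2, -14]
  [-6, -14, 0, -9, -28]
  [0, -5, 6, 0, -19]
  [-3, -11, 3, -6, 0]
Key observation: every diagonal entry stays at the unit through all rounds, so no improving cycle exists.
Answer: CONVERGES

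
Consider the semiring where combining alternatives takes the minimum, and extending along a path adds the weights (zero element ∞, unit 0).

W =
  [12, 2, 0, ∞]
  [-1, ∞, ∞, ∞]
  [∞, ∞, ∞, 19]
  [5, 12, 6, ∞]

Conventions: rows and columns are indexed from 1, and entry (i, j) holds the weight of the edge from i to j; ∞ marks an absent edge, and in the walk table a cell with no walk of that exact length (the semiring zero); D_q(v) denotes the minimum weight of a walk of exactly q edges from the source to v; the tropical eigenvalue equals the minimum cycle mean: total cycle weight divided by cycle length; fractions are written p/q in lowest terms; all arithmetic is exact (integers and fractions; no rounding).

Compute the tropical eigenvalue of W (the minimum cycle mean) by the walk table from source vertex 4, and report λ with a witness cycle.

q=0: [∞, ∞, ∞, 0]
q=1: [5, 12, 6, ∞]
q=2: [11, 7, 5, 25]
q=3: [6, 13, 11, 24]
q=4: [12, 8, 6, 30]
Optimal cycle mean attained by: cycle 1->2->1, total 2 + (-1), length 2.
Answer: λ = 1/2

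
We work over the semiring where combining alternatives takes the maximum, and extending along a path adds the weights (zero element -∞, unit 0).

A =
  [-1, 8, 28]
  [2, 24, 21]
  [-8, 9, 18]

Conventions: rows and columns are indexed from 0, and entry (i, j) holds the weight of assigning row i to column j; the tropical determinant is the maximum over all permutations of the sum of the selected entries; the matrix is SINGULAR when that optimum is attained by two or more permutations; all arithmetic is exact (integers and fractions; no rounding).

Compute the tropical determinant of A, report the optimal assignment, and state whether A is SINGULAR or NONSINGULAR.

σ = (0, 1, 2): (-1) + 24 + 18 = 41
σ = (0, 2, 1): (-1) + 21 + 9 = 29
σ = (1, 0, 2): 8 + 2 + 18 = 28
σ = (1, 2, 0): 8 + 21 + (-8) = 21
σ = (2, 0, 1): 28 + 2 + 9 = 39
σ = (2, 1, 0): 28 + 24 + (-8) = 44
Optimal value attained by: σ = (2, 1, 0).
Answer: det⊕(A) = 44; verdict: NONSINGULAR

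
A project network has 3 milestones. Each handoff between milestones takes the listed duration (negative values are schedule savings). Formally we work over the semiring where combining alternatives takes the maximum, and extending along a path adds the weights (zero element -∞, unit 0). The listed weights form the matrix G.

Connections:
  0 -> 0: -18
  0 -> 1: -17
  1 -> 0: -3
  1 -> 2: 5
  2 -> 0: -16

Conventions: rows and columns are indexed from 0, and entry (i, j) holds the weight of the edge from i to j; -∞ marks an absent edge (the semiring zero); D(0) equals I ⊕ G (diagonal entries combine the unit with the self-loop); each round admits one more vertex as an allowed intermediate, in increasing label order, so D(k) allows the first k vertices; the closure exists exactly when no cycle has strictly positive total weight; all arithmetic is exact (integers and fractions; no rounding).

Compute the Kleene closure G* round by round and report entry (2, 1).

D(0):
  [0, -17, -∞]
  [-3, 0, 5]
  [-16, -∞, 0]
D(1):
  [0, -17, -∞]
  [-3, 0, 5]
  [-16, -33, 0]
D(2):
  [0, -17, -12]
  [-3, 0, 5]
  [-16, -33, 0]
D(3):
  [0, -17, -12]
  [-3, 0, 5]
  [-16, -33, 0]
Answer: G*[2][1] = -33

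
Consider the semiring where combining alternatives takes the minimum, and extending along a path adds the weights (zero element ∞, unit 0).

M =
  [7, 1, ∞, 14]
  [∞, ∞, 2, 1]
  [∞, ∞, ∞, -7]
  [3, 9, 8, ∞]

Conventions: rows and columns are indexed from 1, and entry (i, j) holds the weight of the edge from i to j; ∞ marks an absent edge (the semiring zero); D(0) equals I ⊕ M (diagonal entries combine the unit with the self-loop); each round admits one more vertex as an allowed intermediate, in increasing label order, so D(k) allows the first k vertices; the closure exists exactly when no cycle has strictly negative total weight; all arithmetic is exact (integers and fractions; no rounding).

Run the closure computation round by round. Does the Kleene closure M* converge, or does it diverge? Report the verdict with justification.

D(0):
  [0, 1, ∞, 14]
  [∞, 0, 2, 1]
  [∞, ∞, 0, -7]
  [3, 9, 8, 0]
D(1):
  [0, 1, ∞, 14]
  [∞, 0, 2, 1]
  [∞, ∞, 0, -7]
  [3, 4, 8, 0]
D(2):
  [0, 1, 3, 2]
  [∞, 0, 2, 1]
  [∞, ∞, 0, -7]
  [3, 4, 6, 0]
Detection: at round 3, diagonal entry (4, 4) turns strictly negative.
Key observation: the cycle 4->1->2->3->4 has total weight 3 + 1 + 2 + (-7), which is strictly negative.
Answer: DIVERGES — negative cycle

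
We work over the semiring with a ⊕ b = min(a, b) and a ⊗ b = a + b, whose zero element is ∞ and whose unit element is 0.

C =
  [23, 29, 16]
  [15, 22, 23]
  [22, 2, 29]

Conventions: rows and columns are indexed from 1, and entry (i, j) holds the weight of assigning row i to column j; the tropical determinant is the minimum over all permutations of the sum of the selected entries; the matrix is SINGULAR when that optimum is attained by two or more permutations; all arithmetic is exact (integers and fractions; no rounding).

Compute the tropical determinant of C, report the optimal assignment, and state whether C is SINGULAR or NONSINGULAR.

σ = (1, 2, 3): 23 + 22 + 29 = 74
σ = (1, 3, 2): 23 + 23 + 2 = 48
σ = (2, 1, 3): 29 + 15 + 29 = 73
σ = (2, 3, 1): 29 + 23 + 22 = 74
σ = (3, 1, 2): 16 + 15 + 2 = 33
σ = (3, 2, 1): 16 + 22 + 22 = 60
Optimal value attained by: σ = (3, 1, 2).
Answer: det⊕(C) = 33; verdict: NONSINGULAR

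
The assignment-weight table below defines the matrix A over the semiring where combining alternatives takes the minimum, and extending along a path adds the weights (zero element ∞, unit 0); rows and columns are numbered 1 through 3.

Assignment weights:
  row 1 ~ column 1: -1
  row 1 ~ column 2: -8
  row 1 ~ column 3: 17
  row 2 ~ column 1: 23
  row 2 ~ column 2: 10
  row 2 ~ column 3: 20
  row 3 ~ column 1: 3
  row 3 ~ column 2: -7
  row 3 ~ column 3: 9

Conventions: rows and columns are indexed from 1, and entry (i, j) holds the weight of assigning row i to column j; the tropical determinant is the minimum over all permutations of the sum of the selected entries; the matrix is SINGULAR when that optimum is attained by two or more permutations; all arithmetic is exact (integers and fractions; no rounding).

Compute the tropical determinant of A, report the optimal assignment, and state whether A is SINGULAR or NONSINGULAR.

σ = (1, 2, 3): (-1) + 10 + 9 = 18
σ = (1, 3, 2): (-1) + 20 + (-7) = 12
σ = (2, 1, 3): (-8) + 23 + 9 = 24
σ = (2, 3, 1): (-8) + 20 + 3 = 15
σ = (3, 1, 2): 17 + 23 + (-7) = 33
σ = (3, 2, 1): 17 + 10 + 3 = 30
Optimal value attained by: σ = (1, 3, 2).
Answer: det⊕(A) = 12; verdict: NONSINGULAR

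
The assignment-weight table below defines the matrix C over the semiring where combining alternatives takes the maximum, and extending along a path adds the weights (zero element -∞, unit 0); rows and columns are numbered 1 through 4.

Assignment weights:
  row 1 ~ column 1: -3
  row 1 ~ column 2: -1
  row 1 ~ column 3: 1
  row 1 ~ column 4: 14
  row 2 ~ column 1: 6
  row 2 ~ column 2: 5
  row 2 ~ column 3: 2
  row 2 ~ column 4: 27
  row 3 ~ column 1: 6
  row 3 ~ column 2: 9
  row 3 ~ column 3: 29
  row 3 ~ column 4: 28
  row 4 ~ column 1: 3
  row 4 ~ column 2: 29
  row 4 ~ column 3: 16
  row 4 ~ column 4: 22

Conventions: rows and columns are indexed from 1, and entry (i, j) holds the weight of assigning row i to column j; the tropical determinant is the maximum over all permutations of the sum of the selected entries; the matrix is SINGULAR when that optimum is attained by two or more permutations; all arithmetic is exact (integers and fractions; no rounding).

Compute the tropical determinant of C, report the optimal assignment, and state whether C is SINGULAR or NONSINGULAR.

σ = (1, 2, 3, 4): (-3) + 5 + 29 + 22 = 53
σ = (1, 2, 4, 3): (-3) + 5 + 28 + 16 = 46
σ = (1, 3, 2, 4): (-3) + 2 + 9 + 22 = 30
σ = (1, 3, 4, 2): (-3) + 2 + 28 + 29 = 56
σ = (1, 4, 2, 3): (-3) + 27 + 9 + 16 = 49
σ = (1, 4, 3, 2): (-3) + 27 + 29 + 29 = 82
σ = (2, 1, 3, 4): (-1) + 6 + 29 + 22 = 56
σ = (2, 1, 4, 3): (-1) + 6 + 28 + 16 = 49
σ = (2, 3, 1, 4): (-1) + 2 + 6 + 22 = 29
σ = (2, 3, 4, 1): (-1) + 2 + 28 + 3 = 32
σ = (2, 4, 1, 3): (-1) + 27 + 6 + 16 = 48
σ = (2, 4, 3, 1): (-1) + 27 + 29 + 3 = 58
σ = (3, 1, 2, 4): 1 + 6 + 9 + 22 = 38
σ = (3, 1, 4, 2): 1 + 6 + 28 + 29 = 64
σ = (3, 2, 1, 4): 1 + 5 + 6 + 22 = 34
σ = (3, 2, 4, 1): 1 + 5 + 28 + 3 = 37
σ = (3, 4, 1, 2): 1 + 27 + 6 + 29 = 63
σ = (3, 4, 2, 1): 1 + 27 + 9 + 3 = 40
σ = (4, 1, 2, 3): 14 + 6 + 9 + 16 = 45
σ = (4, 1, 3, 2): 14 + 6 + 29 + 29 = 78
σ = (4, 2, 1, 3): 14 + 5 + 6 + 16 = 41
σ = (4, 2, 3, 1): 14 + 5 + 29 + 3 = 51
σ = (4, 3, 1, 2): 14 + 2 + 6 + 29 = 51
σ = (4, 3, 2, 1): 14 + 2 + 9 + 3 = 28
Optimal value attained by: σ = (1, 4, 3, 2).
Answer: det⊕(C) = 82; verdict: NONSINGULAR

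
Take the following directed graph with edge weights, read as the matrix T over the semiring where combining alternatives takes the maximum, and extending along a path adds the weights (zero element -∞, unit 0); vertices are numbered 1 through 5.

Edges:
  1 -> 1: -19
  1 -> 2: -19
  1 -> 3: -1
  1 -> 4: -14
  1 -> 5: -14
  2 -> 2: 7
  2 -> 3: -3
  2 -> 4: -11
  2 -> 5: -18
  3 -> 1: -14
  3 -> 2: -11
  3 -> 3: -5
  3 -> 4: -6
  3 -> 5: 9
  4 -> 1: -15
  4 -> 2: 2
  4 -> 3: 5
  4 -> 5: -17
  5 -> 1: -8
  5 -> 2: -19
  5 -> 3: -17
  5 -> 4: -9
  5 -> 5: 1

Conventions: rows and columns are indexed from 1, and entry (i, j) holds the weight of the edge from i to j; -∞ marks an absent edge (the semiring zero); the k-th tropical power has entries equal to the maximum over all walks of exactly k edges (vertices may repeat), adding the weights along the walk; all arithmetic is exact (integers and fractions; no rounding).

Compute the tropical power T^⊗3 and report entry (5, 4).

T^⊗2:
  [-15, -12, -6, -7, 8]
  [-17, 14, 4, -4, 6]
  [1, -4, -1, 0, 10]
  [-9, 9, 0, -1, 14]
  [-7, -7, -4, -8, 2]
T^⊗3:
  [0, -5, -2, -1, 9]
  [-2, 21, 11, 3, 13]
  [2, 3, 5, 1, 11]
  [6, 16, 6, 5, 15]
  [-6, 0, -3, -7, 5]
Key observation: the optimum is the walk 5->5->5->4, with weight 1 + 1 + (-9) = -7.
Optimal value attained by: walk 5->5->5->4.
Answer: (T^⊗3)[5][4] = -7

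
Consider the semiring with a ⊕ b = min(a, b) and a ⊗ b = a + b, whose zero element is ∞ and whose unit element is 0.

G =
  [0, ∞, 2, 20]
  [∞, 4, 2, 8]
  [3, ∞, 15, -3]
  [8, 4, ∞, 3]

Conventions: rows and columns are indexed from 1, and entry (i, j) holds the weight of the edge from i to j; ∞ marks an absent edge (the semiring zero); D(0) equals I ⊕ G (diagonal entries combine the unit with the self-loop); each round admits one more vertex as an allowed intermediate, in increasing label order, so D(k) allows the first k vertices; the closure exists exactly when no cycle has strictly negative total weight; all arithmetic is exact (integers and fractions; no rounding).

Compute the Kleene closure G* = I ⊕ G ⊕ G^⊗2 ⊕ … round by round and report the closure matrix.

D(0):
  [0, ∞, 2, 20]
  [∞, 0, 2, 8]
  [3, ∞, 0, -3]
  [8, 4, ∞, 0]
D(1):
  [0, ∞, 2, 20]
  [∞, 0, 2, 8]
  [3, ∞, 0, -3]
  [8, 4, 10, 0]
D(2):
  [0, ∞, 2, 20]
  [∞, 0, 2, 8]
  [3, ∞, 0, -3]
  [8, 4, 6, 0]
D(3):
  [0, ∞, 2, -1]
  [5, 0, 2, -1]
  [3, ∞, 0, -3]
  [8, 4, 6, 0]
D(4):
  [0, 3, 2, -1]
  [5, 0, 2, -1]
  [3, 1, 0, -3]
  [8, 4, 6, 0]
Answer: G* = [[0, 3, 2, -1], [5, 0, 2, -1], [3, 1, 0, -3], [8, 4, 6, 0]]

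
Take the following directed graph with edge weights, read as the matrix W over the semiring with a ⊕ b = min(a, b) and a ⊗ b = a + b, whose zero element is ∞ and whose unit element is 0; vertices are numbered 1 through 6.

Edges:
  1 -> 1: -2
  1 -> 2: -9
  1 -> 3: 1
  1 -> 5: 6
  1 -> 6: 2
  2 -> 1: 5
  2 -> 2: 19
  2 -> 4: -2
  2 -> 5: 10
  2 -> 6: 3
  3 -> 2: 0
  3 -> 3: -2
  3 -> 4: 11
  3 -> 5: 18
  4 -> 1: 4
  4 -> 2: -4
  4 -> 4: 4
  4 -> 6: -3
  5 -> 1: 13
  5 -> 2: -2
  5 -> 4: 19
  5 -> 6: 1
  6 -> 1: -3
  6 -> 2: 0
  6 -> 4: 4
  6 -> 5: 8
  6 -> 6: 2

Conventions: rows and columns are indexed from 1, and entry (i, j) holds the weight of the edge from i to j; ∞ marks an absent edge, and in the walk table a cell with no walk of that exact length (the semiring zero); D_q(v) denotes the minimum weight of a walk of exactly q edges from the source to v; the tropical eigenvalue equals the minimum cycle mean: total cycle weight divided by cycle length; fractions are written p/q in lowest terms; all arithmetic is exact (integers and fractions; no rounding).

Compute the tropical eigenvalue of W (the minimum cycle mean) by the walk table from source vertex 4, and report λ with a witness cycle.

q=0: [∞, ∞, ∞, 0, ∞, ∞]
q=1: [4, -4, ∞, 4, ∞, -3]
q=2: [-6, -5, 5, -6, 5, -1]
q=3: [-8, -15, -5, -7, 0, -9]
q=4: [-12, -17, -7, -17, -5, -12]
q=5: [-15, -21, -11, -19, -7, -20]
q=6: [-23, -24, -14, -23, -12, -22]
Optimal cycle mean attained by: cycle 1->2->4->6->1, total (-9) + (-2) + (-3) + (-3), length 4.
Answer: λ = -17/4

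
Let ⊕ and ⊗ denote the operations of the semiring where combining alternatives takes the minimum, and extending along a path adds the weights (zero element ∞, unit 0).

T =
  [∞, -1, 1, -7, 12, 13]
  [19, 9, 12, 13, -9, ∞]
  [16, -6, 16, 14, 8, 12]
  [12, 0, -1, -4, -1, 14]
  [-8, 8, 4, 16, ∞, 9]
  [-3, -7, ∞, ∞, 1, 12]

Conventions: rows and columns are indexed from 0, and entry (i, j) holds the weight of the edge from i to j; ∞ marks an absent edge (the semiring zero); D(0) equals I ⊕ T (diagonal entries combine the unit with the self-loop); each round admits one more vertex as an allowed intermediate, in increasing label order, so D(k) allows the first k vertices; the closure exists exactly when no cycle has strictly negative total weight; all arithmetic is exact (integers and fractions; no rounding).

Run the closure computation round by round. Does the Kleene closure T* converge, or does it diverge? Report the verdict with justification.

Detection: at round 0, diagonal entry (3, 3) turns strictly negative.
Key observation: the cycle 3->3 has total weight (-4), which is strictly negative.
Answer: DIVERGES — negative cycle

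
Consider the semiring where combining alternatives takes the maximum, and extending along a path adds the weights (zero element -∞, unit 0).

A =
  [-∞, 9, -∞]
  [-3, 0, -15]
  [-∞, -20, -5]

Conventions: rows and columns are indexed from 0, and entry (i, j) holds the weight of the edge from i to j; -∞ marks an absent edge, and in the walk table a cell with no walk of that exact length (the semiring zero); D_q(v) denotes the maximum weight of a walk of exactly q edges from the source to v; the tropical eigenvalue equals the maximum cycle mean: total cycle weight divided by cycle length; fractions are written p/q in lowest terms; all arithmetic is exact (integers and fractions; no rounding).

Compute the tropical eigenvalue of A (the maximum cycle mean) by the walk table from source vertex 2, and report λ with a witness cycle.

q=0: [-∞, -∞, 0]
q=1: [-∞, -20, -5]
q=2: [-23, -20, -10]
q=3: [-23, -14, -15]
Optimal cycle mean attained by: cycle 0->1->0, total 9 + (-3), length 2.
Answer: λ = 3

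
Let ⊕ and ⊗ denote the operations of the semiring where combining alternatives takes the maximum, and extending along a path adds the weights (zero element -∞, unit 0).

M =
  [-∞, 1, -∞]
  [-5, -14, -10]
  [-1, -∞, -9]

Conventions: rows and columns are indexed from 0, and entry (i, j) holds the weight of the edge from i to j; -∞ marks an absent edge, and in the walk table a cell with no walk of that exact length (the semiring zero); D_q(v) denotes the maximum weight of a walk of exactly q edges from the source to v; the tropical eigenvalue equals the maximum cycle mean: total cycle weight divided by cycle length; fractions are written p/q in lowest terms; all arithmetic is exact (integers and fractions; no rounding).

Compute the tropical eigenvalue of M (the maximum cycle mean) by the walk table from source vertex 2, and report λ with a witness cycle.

q=0: [-∞, -∞, 0]
q=1: [-1, -∞, -9]
q=2: [-10, 0, -18]
q=3: [-5, -9, -10]
Optimal cycle mean attained by: cycle 0->1->0, total 1 + (-5), length 2.
Answer: λ = -2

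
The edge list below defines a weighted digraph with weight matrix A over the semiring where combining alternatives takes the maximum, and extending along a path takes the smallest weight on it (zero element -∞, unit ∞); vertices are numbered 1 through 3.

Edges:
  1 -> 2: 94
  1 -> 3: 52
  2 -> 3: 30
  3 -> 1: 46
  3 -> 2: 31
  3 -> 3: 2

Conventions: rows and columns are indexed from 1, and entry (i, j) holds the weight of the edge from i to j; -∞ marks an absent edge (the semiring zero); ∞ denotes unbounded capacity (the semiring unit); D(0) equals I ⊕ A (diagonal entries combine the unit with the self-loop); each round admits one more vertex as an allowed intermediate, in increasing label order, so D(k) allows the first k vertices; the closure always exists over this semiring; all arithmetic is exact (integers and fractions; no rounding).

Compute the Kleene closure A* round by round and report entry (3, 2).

D(0):
  [∞, 94, 52]
  [-∞, ∞, 30]
  [46, 31, ∞]
D(1):
  [∞, 94, 52]
  [-∞, ∞, 30]
  [46, 46, ∞]
D(2):
  [∞, 94, 52]
  [-∞, ∞, 30]
  [46, 46, ∞]
D(3):
  [∞, 94, 52]
  [30, ∞, 30]
  [46, 46, ∞]
Answer: A*[3][2] = 46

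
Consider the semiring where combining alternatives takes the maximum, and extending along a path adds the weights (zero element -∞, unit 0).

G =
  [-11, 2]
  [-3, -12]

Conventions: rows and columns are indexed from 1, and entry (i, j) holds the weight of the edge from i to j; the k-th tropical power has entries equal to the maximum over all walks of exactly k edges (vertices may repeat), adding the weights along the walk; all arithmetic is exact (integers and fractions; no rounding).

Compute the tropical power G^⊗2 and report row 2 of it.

G^⊗2:
  [-1, -9]
  [-14, -1]
Answer: row 2 of G^⊗2 = [-14, -1]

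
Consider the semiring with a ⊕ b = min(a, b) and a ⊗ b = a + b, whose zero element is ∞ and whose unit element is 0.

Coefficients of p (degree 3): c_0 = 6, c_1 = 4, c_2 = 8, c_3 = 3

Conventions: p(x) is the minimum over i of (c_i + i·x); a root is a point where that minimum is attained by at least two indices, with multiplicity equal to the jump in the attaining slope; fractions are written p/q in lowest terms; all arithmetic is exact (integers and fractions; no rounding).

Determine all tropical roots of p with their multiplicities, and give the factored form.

hull edge (i=0, c=6) to (i=1, c=4): slope -2, span 1
hull edge (i=1, c=4) to (i=3, c=3): slope -1/2, span 2
Factored form: p(x) = 3 ⊗ (x ⊕ 1/2) ⊗ (x ⊕ 1/2) ⊗ (x ⊕ 2)
Answer: roots = 1/2 (mult 2), 2 (mult 1)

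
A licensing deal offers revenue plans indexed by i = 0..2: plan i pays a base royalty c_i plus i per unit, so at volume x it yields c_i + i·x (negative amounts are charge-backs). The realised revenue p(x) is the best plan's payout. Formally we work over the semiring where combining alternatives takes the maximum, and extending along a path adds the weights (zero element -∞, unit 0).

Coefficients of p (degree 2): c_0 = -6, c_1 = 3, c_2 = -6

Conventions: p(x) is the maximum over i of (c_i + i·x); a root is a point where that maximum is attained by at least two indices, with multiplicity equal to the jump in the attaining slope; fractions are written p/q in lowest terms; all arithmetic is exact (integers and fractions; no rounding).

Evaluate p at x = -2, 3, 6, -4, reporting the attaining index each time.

p(-2) = max(-6+0·(-2)=-6, 3+1·(-2)=1, -6+2·(-2)=-10) = 1 (attained by i=1)
p(3) = max(-6+0·3=-6, 3+1·3=6, -6+2·3=0) = 6 (attained by i=1)
p(6) = max(-6+0·6=-6, 3+1·6=9, -6+2·6=6) = 9 (attained by i=1)
p(-4) = max(-6+0·(-4)=-6, 3+1·(-4)=-1, -6+2·(-4)=-14) = -1 (attained by i=1)
Answer: p(-2) = 1; p(3) = 6; p(6) = 9; p(-4) = -1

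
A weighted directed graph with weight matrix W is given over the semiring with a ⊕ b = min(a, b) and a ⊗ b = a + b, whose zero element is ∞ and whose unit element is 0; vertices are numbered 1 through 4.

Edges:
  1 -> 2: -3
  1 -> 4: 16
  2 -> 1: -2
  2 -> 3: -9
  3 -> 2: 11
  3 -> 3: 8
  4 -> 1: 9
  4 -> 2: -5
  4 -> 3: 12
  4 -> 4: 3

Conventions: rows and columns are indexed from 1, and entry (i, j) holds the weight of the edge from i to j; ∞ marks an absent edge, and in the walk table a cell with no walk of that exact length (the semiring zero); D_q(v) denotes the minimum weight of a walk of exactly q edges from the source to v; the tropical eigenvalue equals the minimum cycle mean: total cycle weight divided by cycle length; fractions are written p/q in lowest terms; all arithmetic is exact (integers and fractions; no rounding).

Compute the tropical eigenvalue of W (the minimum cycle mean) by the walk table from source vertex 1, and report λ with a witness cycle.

q=0: [0, ∞, ∞, ∞]
q=1: [∞, -3, ∞, 16]
q=2: [-5, 11, -12, 19]
q=3: [9, -8, -4, 11]
q=4: [-10, 6, -17, 14]
Optimal cycle mean attained by: cycle 1->2->1, total (-3) + (-2), length 2.
Answer: λ = -5/2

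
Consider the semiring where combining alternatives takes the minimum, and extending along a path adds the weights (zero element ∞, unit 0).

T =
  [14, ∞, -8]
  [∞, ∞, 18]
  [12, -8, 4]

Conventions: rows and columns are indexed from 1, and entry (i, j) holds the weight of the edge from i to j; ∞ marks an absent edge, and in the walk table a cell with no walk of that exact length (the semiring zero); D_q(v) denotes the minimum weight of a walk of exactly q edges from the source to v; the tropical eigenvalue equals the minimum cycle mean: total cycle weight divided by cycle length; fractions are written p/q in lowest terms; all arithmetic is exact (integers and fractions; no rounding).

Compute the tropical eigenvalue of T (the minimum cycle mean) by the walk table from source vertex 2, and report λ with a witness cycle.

q=0: [∞, 0, ∞]
q=1: [∞, ∞, 18]
q=2: [30, 10, 22]
q=3: [34, 14, 22]
Optimal cycle mean attained by: cycle 1->3->1, total (-8) + 12, length 2.
Answer: λ = 2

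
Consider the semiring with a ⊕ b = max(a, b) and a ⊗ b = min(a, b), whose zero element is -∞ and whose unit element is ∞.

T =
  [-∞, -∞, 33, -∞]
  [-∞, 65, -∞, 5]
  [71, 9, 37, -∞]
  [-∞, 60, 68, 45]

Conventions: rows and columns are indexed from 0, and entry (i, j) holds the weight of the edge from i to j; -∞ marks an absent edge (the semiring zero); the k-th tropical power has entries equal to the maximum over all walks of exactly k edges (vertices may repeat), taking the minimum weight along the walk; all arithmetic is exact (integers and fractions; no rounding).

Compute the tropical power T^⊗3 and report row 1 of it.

T^⊗2:
  [33, 9, 33, -∞]
  [-∞, 65, 5, 5]
  [37, 9, 37, 5]
  [68, 60, 45, 45]
T^⊗3:
  [33, 9, 33, 5]
  [5, 65, 5, 5]
  [37, 9, 37, 5]
  [45, 60, 45, 45]
Answer: row 1 of T^⊗3 = [5, 65, 5, 5]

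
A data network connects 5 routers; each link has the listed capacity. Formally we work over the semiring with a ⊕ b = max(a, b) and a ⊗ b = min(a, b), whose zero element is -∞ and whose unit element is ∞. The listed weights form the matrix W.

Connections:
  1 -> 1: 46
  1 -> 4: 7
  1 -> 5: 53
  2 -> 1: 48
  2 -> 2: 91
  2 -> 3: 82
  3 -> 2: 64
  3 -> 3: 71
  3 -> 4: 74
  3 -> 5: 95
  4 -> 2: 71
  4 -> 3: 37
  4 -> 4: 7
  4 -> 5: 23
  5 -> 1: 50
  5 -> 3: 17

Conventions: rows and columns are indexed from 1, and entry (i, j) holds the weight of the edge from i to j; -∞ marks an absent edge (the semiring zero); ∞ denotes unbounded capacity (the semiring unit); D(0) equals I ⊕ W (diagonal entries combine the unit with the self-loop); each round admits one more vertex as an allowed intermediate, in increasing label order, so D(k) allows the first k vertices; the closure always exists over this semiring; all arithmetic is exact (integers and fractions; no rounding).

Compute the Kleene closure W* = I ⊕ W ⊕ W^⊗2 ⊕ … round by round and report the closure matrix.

D(0):
  [∞, -∞, -∞, 7, 53]
  [48, ∞, 82, -∞, -∞]
  [-∞, 64, ∞, 74, 95]
  [-∞, 71, 37, ∞, 23]
  [50, -∞, 17, -∞, ∞]
D(1):
  [∞, -∞, -∞, 7, 53]
  [48, ∞, 82, 7, 48]
  [-∞, 64, ∞, 74, 95]
  [-∞, 71, 37, ∞, 23]
  [50, -∞, 17, 7, ∞]
D(2):
  [∞, -∞, -∞, 7, 53]
  [48, ∞, 82, 7, 48]
  [48, 64, ∞, 74, 95]
  [48, 71, 71, ∞, 48]
  [50, -∞, 17, 7, ∞]
D(3):
  [∞, -∞, -∞, 7, 53]
  [48, ∞, 82, 74, 82]
  [48, 64, ∞, 74, 95]
  [48, 71, 71, ∞, 71]
  [50, 17, 17, 17, ∞]
D(4):
  [∞, 7, 7, 7, 53]
  [48, ∞, 82, 74, 82]
  [48, 71, ∞, 74, 95]
  [48, 71, 71, ∞, 71]
  [50, 17, 17, 17, ∞]
D(5):
  [∞, 17, 17, 17, 53]
  [50, ∞, 82, 74, 82]
  [50, 71, ∞, 74, 95]
  [50, 71, 71, ∞, 71]
  [50, 17, 17, 17, ∞]
Answer: W* = [[∞, 17, 17, 17, 53], [50, ∞, 82, 74, 82], [50, 71, ∞, 74, 95], [50, 71, 71, ∞, 71], [50, 17, 17, 17, ∞]]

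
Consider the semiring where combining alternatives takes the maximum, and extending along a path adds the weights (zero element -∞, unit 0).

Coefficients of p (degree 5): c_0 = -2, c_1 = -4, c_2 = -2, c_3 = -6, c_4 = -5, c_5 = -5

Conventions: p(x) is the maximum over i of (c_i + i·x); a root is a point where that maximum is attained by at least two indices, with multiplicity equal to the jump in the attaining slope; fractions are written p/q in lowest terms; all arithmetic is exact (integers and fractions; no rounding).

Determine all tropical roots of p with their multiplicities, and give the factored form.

hull edge (i=0, c=-2) to (i=2, c=-2): slope 0, span 2
hull edge (i=2, c=-2) to (i=5, c=-5): slope -1, span 3
Factored form: p(x) = -5 ⊗ (x ⊕ 0) ⊗ (x ⊕ 0) ⊗ (x ⊕ 1) ⊗ (x ⊕ 1) ⊗ (x ⊕ 1)
Answer: roots = 0 (mult 2), 1 (mult 3)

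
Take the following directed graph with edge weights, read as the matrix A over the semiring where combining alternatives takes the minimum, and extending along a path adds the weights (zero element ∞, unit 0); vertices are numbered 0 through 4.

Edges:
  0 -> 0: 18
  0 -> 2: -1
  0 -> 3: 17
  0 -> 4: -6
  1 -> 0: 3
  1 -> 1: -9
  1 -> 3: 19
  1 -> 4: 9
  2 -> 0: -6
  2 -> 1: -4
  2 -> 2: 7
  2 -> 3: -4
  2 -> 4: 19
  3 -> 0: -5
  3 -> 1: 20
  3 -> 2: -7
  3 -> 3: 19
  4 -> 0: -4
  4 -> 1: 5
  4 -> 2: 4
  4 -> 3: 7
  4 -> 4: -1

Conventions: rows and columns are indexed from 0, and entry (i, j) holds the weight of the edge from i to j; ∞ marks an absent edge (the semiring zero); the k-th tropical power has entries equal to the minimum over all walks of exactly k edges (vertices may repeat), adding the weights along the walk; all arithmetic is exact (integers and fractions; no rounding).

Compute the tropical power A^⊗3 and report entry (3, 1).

A^⊗2:
  [-10, -5, -2, -5, -7]
  [-6, -18, 2, 10, -3]
  [-9, -13, -11, 3, -12]
  [-13, -11, -6, -11, -11]
  [-5, -4, -5, 0, -10]
A^⊗3:
  [-11, -14, -12, -6, -16]
  [-15, -27, -7, -2, -12]
  [-17, -22, -10, -15, -15]
  [-16, -20, -18, -10, -19]
  [-14, -13, -7, -9, -11]
Key observation: the optimum is the walk 3->2->1->1, with weight (-7) + (-4) + (-9) = -20.
Optimal value attained by: walk 3->2->1->1.
Answer: (A^⊗3)[3][1] = -20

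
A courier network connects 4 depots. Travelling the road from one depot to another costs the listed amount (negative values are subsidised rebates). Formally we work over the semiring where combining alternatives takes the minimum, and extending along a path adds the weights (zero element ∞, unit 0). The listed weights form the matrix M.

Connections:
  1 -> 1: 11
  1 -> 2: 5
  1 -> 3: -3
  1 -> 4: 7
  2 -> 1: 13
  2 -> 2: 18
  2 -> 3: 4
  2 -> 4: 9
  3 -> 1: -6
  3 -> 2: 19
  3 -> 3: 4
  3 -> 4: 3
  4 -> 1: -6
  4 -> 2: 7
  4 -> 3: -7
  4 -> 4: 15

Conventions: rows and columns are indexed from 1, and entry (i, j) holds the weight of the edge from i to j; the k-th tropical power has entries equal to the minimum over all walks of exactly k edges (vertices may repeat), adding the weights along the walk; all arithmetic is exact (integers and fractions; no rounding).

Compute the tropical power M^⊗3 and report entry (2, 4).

M^⊗2:
  [-9, 14, 0, 0]
  [-2, 16, 2, 7]
  [-3, -1, -9, 1]
  [-13, -1, -9, -4]
M^⊗3:
  [-6, -4, -12, -2]
  [-4, 3, -5, 5]
  [-15, 2, -6, -6]
  [-15, -8, -16, -6]
Key observation: the optimum is the walk 2->3->1->4, with weight 4 + (-6) + 7 = 5.
Optimal value attained by: walk 2->3->1->4.
Answer: (M^⊗3)[2][4] = 5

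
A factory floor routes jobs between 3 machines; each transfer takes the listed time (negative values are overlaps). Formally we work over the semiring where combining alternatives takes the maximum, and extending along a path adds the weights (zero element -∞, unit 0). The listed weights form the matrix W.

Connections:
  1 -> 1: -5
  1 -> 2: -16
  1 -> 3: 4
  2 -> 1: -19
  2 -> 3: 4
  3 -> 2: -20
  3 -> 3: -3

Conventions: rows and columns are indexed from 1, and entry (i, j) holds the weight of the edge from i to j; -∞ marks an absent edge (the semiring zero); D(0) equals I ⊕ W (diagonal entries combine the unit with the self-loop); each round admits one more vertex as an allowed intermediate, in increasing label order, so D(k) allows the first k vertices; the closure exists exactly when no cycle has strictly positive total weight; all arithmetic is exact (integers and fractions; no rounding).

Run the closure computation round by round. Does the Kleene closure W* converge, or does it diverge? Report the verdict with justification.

D(0):
  [0, -16, 4]
  [-19, 0, 4]
  [-∞, -20, 0]
D(1):
  [0, -16, 4]
  [-19, 0, 4]
  [-∞, -20, 0]
D(2):
  [0, -16, 4]
  [-19, 0, 4]
  [-39, -20, 0]
D(3):
  [0, -16, 4]
  [-19, 0, 4]
  [-39, -20, 0]
Key observation: every diagonal entry stays at the unit through all rounds, so no improving cycle exists.
Answer: CONVERGES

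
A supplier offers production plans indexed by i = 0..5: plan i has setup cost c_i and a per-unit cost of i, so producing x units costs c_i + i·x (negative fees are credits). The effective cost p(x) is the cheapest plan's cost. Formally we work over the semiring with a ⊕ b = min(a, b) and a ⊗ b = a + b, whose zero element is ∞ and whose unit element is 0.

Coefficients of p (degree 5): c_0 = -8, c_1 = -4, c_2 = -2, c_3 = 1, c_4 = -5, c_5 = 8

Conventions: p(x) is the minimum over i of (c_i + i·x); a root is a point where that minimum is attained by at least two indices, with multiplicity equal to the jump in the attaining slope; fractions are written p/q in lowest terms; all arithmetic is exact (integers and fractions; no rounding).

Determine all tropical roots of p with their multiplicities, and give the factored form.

hull edge (i=0, c=-8) to (i=4, c=-5): slope 3/4, span 4
hull edge (i=4, c=-5) to (i=5, c=8): slope 13, span 1
Factored form: p(x) = 8 ⊗ (x ⊕ (-13)) ⊗ (x ⊕ (-3/4)) ⊗ (x ⊕ (-3/4)) ⊗ (x ⊕ (-3/4)) ⊗ (x ⊕ (-3/4))
Answer: roots = -13 (mult 1), -3/4 (mult 4)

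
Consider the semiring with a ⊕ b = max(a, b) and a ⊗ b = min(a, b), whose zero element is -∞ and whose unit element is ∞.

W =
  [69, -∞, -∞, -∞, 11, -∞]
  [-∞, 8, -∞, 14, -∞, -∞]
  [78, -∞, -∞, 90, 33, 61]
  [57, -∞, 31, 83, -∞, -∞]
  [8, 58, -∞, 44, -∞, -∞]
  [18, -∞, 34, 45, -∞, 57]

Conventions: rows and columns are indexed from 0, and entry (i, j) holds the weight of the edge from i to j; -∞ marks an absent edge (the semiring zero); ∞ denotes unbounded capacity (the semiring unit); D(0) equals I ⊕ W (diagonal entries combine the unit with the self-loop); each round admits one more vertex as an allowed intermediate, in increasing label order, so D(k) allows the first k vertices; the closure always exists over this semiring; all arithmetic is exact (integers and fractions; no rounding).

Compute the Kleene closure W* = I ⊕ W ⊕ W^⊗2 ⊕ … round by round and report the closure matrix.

D(0):
  [∞, -∞, -∞, -∞, 11, -∞]
  [-∞, ∞, -∞, 14, -∞, -∞]
  [78, -∞, ∞, 90, 33, 61]
  [57, -∞, 31, ∞, -∞, -∞]
  [8, 58, -∞, 44, ∞, -∞]
  [18, -∞, 34, 45, -∞, ∞]
D(1):
  [∞, -∞, -∞, -∞, 11, -∞]
  [-∞, ∞, -∞, 14, -∞, -∞]
  [78, -∞, ∞, 90, 33, 61]
  [57, -∞, 31, ∞, 11, -∞]
  [8, 58, -∞, 44, ∞, -∞]
  [18, -∞, 34, 45, 11, ∞]
D(2):
  [∞, -∞, -∞, -∞, 11, -∞]
  [-∞, ∞, -∞, 14, -∞, -∞]
  [78, -∞, ∞, 90, 33, 61]
  [57, -∞, 31, ∞, 11, -∞]
  [8, 58, -∞, 44, ∞, -∞]
  [18, -∞, 34, 45, 11, ∞]
D(3):
  [∞, -∞, -∞, -∞, 11, -∞]
  [-∞, ∞, -∞, 14, -∞, -∞]
  [78, -∞, ∞, 90, 33, 61]
  [57, -∞, 31, ∞, 31, 31]
  [8, 58, -∞, 44, ∞, -∞]
  [34, -∞, 34, 45, 33, ∞]
D(4):
  [∞, -∞, -∞, -∞, 11, -∞]
  [14, ∞, 14, 14, 14, 14]
  [78, -∞, ∞, 90, 33, 61]
  [57, -∞, 31, ∞, 31, 31]
  [44, 58, 31, 44, ∞, 31]
  [45, -∞, 34, 45, 33, ∞]
D(5):
  [∞, 11, 11, 11, 11, 11]
  [14, ∞, 14, 14, 14, 14]
  [78, 33, ∞, 90, 33, 61]
  [57, 31, 31, ∞, 31, 31]
  [44, 58, 31, 44, ∞, 31]
  [45, 33, 34, 45, 33, ∞]
D(6):
  [∞, 11, 11, 11, 11, 11]
  [14, ∞, 14, 14, 14, 14]
  [78, 33, ∞, 90, 33, 61]
  [57, 31, 31, ∞, 31, 31]
  [44, 58, 31, 44, ∞, 31]
  [45, 33, 34, 45, 33, ∞]
Answer: W* = [[∞, 11, 11, 11, 11, 11], [14, ∞, 14, 14, 14, 14], [78, 33, ∞, 90, 33, 61], [57, 31, 31, ∞, 31, 31], [44, 58, 31, 44, ∞, 31], [45, 33, 34, 45, 33, ∞]]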